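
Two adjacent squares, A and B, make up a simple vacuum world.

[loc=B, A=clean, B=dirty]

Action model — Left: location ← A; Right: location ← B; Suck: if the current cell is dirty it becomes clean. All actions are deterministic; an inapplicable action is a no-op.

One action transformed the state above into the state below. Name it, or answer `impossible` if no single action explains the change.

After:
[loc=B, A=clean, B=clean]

Suck

try  Left: in A — A clean, B dirty
try Right: in B — A clean, B dirty
try  Suck: in B — A clean, B clean  ← match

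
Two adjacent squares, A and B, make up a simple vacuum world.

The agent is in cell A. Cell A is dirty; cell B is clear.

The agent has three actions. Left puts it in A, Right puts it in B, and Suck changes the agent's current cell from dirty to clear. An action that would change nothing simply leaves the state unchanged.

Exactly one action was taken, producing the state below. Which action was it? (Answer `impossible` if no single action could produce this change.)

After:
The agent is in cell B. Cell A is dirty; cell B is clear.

Right

try  Left: <A|dirty|clear>
try Right: <B|dirty|clear>  ← match
try  Suck: <A|clear|clear>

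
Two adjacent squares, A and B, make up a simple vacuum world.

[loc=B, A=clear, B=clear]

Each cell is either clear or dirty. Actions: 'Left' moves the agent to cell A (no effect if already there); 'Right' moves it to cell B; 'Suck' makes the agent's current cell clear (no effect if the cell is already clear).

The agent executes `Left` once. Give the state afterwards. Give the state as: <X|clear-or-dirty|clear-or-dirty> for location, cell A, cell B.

start: <B|clear|clear>
1. Left → <A|clear|clear>

<A|clear|clear>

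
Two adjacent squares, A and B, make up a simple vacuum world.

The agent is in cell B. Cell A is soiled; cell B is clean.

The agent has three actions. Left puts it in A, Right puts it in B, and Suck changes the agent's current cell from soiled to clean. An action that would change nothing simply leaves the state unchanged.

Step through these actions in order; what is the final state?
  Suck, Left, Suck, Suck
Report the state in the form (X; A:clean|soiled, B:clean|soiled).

1) do Suck; now (B; A:soiled, B:clean)
2) do Left; now (A; A:soiled, B:clean)
3) do Suck; now (A; A:clean, B:clean)
4) do Suck; now (A; A:clean, B:clean)

(A; A:clean, B:clean)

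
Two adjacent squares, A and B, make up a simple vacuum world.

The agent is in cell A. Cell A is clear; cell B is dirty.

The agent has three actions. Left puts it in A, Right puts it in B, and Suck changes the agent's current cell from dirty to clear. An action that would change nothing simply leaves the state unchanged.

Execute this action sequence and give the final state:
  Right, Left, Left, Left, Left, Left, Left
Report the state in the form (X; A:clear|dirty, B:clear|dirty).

step 1/7 (Right): (B; A:clear, B:dirty)
step 2/7 (Left): (A; A:clear, B:dirty)
step 3/7 (Left): (A; A:clear, B:dirty)
step 4/7 (Left): (A; A:clear, B:dirty)
step 5/7 (Left): (A; A:clear, B:dirty)
step 6/7 (Left): (A; A:clear, B:dirty)
step 7/7 (Left): (A; A:clear, B:dirty)

(A; A:clear, B:dirty)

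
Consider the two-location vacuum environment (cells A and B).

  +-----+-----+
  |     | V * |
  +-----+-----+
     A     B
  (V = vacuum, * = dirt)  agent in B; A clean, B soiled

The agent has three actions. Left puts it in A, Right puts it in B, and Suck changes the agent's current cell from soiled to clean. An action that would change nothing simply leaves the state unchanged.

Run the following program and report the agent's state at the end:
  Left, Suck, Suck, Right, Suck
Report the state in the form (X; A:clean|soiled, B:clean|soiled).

t=1 Left ⇒ (A; A:clean, B:soiled)
t=2 Suck ⇒ (A; A:clean, B:soiled)
t=3 Suck ⇒ (A; A:clean, B:soiled)
t=4 Right ⇒ (B; A:clean, B:soiled)
t=5 Suck ⇒ (B; A:clean, B:clean)

(B; A:clean, B:clean)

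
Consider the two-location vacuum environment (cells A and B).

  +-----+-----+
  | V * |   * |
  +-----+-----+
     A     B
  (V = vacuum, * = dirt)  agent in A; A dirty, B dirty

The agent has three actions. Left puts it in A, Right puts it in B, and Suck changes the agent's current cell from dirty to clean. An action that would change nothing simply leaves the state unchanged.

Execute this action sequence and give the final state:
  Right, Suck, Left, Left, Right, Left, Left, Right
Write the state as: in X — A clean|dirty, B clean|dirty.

t=1 Right ⇒ in B — A dirty, B dirty
t=2 Suck ⇒ in B — A dirty, B clean
t=3 Left ⇒ in A — A dirty, B clean
t=4 Left ⇒ in A — A dirty, B clean
t=5 Right ⇒ in B — A dirty, B clean
t=6 Left ⇒ in A — A dirty, B clean
t=7 Left ⇒ in A — A dirty, B clean
t=8 Right ⇒ in B — A dirty, B clean

in B — A dirty, B clean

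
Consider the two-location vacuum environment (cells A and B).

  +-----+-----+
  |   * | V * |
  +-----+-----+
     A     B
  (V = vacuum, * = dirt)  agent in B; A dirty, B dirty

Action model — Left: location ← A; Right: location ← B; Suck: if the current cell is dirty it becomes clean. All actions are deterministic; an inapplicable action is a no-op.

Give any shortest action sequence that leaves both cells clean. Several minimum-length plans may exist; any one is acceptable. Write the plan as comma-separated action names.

Suck (#1): loc=B A=dirty B=clean
Left (#2): loc=A A=dirty B=clean
Suck (#3): loc=A A=clean B=clean
min 3: Suck B + move + Suck A

Suck, Left, Suck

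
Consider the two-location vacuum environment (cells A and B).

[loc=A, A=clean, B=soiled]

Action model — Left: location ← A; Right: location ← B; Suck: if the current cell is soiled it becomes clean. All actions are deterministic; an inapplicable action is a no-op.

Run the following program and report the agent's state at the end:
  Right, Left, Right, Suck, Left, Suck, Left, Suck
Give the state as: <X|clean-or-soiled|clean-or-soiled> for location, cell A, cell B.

<A|clean|clean>

t=1 Right ⇒ <B|clean|soiled>
t=2 Left ⇒ <A|clean|soiled>
t=3 Right ⇒ <B|clean|soiled>
t=4 Suck ⇒ <B|clean|clean>
t=5 Left ⇒ <A|clean|clean>
t=6 Suck ⇒ <A|clean|clean>
t=7 Left ⇒ <A|clean|clean>
t=8 Suck ⇒ <A|clean|clean>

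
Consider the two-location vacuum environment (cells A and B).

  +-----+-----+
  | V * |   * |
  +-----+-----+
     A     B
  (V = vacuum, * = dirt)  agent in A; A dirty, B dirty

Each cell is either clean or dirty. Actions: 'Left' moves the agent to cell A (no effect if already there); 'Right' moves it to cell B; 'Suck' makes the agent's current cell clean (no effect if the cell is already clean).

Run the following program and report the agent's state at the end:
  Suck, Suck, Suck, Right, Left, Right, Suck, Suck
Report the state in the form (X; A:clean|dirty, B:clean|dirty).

step 1/8 (Suck): (A; A:clean, B:dirty)
step 2/8 (Suck): (A; A:clean, B:dirty)
step 3/8 (Suck): (A; A:clean, B:dirty)
step 4/8 (Right): (B; A:clean, B:dirty)
step 5/8 (Left): (A; A:clean, B:dirty)
step 6/8 (Right): (B; A:clean, B:dirty)
step 7/8 (Suck): (B; A:clean, B:clean)
step 8/8 (Suck): (B; A:clean, B:clean)

(B; A:clean, B:clean)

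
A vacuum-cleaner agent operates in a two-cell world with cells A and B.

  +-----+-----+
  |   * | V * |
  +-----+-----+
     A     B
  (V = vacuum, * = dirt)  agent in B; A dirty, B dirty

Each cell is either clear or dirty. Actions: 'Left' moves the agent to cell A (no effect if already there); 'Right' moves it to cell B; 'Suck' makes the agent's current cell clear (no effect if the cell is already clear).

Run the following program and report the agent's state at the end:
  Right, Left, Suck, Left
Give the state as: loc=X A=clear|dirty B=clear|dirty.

1) do Right; now loc=B A=dirty B=dirty
2) do Left; now loc=A A=dirty B=dirty
3) do Suck; now loc=A A=clear B=dirty
4) do Left; now loc=A A=clear B=dirty

loc=A A=clear B=dirty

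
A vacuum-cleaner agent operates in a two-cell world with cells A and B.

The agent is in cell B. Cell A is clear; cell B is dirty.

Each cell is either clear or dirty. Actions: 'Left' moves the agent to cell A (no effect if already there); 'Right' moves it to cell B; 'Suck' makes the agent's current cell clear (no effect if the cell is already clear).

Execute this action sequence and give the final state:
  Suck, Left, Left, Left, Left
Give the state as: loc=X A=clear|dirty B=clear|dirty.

loc=A A=clear B=clear

Suck (#1): loc=B A=clear B=clear
Left (#2): loc=A A=clear B=clear
Left (#3): loc=A A=clear B=clear
Left (#4): loc=A A=clear B=clear
Left (#5): loc=A A=clear B=clear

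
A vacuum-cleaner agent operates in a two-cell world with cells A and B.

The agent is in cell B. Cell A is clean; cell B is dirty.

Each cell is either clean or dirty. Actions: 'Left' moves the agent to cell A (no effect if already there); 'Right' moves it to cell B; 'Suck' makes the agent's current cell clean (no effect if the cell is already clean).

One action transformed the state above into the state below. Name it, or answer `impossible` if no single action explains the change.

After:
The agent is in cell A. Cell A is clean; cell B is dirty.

try  Left: <A|clean|dirty>  ← match
try Right: <B|clean|dirty>
try  Suck: <B|clean|clean>

Left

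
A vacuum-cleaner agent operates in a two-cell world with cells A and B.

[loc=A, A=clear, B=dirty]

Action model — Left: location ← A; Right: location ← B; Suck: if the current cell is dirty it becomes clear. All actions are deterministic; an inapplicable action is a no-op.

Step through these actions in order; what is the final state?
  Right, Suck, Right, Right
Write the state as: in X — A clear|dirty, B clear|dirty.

t=1 Right ⇒ in B — A clear, B dirty
t=2 Suck ⇒ in B — A clear, B clear
t=3 Right ⇒ in B — A clear, B clear
t=4 Right ⇒ in B — A clear, B clear

in B — A clear, B clear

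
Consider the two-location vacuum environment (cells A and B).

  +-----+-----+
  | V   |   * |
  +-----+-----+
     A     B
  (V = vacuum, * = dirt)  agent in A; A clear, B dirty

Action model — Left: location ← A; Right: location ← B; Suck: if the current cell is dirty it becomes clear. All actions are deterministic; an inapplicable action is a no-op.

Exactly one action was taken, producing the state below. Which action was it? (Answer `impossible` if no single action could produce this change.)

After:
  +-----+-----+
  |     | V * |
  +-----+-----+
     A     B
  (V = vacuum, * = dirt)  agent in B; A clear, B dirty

Right

try  Left: (A; A:clear, B:dirty)
try Right: (B; A:clear, B:dirty)  ← match
try  Suck: (A; A:clear, B:dirty)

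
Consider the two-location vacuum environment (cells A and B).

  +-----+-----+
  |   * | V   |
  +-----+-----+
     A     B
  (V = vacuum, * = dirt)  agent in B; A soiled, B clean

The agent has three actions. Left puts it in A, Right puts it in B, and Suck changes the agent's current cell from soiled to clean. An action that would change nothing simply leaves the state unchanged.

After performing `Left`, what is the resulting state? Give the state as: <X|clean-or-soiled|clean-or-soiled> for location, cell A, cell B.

<A|soiled|clean>

start: <B|soiled|clean>
step 1/1 (Left): <A|soiled|clean>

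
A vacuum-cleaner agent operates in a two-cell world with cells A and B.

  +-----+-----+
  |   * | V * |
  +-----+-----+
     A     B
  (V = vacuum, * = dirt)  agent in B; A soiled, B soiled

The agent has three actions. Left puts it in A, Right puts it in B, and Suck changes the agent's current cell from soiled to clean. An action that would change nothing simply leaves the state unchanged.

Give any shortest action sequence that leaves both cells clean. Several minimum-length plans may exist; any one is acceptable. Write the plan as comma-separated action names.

Suck, Left, Suck

1. Suck → <B|soiled|clean>
2. Left → <A|soiled|clean>
3. Suck → <A|clean|clean>
min 3: Suck B + move + Suck A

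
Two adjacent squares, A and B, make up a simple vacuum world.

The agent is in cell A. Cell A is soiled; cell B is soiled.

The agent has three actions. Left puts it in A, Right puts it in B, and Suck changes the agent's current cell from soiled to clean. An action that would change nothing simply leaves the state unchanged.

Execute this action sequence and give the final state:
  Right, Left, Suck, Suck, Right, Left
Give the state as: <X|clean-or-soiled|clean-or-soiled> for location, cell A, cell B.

[1] after Right: <B|soiled|soiled>
[2] after Left: <A|soiled|soiled>
[3] after Suck: <A|clean|soiled>
[4] after Suck: <A|clean|soiled>
[5] after Right: <B|clean|soiled>
[6] after Left: <A|clean|soiled>

<A|clean|soiled>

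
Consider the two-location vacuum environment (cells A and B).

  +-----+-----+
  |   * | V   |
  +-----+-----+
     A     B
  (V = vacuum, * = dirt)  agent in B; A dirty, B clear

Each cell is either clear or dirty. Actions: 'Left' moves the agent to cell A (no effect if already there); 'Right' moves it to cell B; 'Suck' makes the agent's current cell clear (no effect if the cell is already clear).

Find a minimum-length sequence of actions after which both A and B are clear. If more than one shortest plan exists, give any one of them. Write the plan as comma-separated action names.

Left, Suck

1) do Left; now loc=A A=dirty B=clear
2) do Suck; now loc=A A=clear B=clear
min 2: go A then Suck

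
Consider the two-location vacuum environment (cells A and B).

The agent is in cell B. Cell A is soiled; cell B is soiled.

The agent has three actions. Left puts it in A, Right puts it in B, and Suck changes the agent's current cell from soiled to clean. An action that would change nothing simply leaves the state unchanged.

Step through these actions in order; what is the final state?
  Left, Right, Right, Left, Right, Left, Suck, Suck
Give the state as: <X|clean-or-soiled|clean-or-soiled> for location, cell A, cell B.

step 1/8 (Left): <A|soiled|soiled>
step 2/8 (Right): <B|soiled|soiled>
step 3/8 (Right): <B|soiled|soiled>
step 4/8 (Left): <A|soiled|soiled>
step 5/8 (Right): <B|soiled|soiled>
step 6/8 (Left): <A|soiled|soiled>
step 7/8 (Suck): <A|clean|soiled>
step 8/8 (Suck): <A|clean|soiled>

<A|clean|soiled>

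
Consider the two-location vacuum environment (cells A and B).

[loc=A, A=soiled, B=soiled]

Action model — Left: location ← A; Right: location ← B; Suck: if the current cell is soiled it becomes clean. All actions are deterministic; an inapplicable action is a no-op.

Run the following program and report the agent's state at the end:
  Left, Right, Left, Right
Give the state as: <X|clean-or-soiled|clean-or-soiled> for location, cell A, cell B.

step 1/4 (Left): <A|soiled|soiled>
step 2/4 (Right): <B|soiled|soiled>
step 3/4 (Left): <A|soiled|soiled>
step 4/4 (Right): <B|soiled|soiled>

<B|soiled|soiled>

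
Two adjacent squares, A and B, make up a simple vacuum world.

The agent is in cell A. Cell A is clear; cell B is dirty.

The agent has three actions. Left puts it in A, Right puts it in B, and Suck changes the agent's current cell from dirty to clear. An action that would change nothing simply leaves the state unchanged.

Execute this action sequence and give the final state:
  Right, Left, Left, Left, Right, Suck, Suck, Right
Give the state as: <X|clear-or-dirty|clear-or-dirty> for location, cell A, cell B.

1) do Right; now <B|clear|dirty>
2) do Left; now <A|clear|dirty>
3) do Left; now <A|clear|dirty>
4) do Left; now <A|clear|dirty>
5) do Right; now <B|clear|dirty>
6) do Suck; now <B|clear|clear>
7) do Suck; now <B|clear|clear>
8) do Right; now <B|clear|clear>

<B|clear|clear>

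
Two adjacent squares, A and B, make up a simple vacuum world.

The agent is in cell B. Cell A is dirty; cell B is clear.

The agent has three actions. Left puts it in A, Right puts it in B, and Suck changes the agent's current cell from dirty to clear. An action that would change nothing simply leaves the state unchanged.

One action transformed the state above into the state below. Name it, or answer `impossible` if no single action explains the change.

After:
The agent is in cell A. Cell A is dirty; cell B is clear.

try  Left: loc=A A=dirty B=clear  ← match
try Right: loc=B A=dirty B=clear
try  Suck: loc=B A=dirty B=clear

Left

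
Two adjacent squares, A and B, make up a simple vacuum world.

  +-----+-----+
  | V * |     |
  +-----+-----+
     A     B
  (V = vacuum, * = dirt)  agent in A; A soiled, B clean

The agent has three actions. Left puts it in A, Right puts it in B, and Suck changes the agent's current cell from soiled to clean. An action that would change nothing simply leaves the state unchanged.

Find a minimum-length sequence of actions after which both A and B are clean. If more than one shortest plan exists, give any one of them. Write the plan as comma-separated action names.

Suck

step 1/1 (Suck): <A|clean|clean>
min 1: A is soiled, one Suck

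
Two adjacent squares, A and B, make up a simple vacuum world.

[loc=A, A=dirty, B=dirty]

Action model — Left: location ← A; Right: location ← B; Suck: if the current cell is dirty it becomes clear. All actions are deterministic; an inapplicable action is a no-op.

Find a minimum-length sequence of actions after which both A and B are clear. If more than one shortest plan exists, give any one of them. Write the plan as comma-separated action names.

Suck, Right, Suck

t=1 Suck ⇒ in A — A clear, B dirty
t=2 Right ⇒ in B — A clear, B dirty
t=3 Suck ⇒ in B — A clear, B clear
min 3: Suck A + move + Suck B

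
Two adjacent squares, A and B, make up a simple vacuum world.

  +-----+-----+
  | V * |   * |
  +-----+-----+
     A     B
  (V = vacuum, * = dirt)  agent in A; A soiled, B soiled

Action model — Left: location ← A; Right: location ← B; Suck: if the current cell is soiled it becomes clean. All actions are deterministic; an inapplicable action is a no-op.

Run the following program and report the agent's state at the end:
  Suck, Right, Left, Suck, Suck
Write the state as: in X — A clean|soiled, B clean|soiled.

t=1 Suck ⇒ in A — A clean, B soiled
t=2 Right ⇒ in B — A clean, B soiled
t=3 Left ⇒ in A — A clean, B soiled
t=4 Suck ⇒ in A — A clean, B soiled
t=5 Suck ⇒ in A — A clean, B soiled

in A — A clean, B soiled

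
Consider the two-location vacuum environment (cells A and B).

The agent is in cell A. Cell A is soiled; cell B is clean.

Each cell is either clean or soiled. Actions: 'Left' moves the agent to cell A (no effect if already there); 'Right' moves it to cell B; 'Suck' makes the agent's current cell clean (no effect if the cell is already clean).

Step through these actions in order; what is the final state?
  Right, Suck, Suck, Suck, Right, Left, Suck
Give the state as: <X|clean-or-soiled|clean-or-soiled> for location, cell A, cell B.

t=1 Right ⇒ <B|soiled|clean>
t=2 Suck ⇒ <B|soiled|clean>
t=3 Suck ⇒ <B|soiled|clean>
t=4 Suck ⇒ <B|soiled|clean>
t=5 Right ⇒ <B|soiled|clean>
t=6 Left ⇒ <A|soiled|clean>
t=7 Suck ⇒ <A|clean|clean>

<A|clean|clean>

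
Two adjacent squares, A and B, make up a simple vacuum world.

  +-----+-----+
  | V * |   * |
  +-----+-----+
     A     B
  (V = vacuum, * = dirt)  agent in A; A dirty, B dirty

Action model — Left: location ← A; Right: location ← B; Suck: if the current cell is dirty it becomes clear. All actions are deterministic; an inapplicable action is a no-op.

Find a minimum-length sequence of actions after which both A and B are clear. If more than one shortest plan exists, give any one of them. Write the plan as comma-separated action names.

Suck, Right, Suck

step 1/3 (Suck): in A — A clear, B dirty
step 2/3 (Right): in B — A clear, B dirty
step 3/3 (Suck): in B — A clear, B clear
min 3: Suck A + move + Suck B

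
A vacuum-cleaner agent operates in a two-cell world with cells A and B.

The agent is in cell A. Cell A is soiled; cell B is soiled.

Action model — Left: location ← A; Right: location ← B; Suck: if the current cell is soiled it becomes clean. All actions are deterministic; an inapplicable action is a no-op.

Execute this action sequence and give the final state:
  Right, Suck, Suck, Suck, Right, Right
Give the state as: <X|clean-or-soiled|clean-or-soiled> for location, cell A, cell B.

t=1 Right ⇒ <B|soiled|soiled>
t=2 Suck ⇒ <B|soiled|clean>
t=3 Suck ⇒ <B|soiled|clean>
t=4 Suck ⇒ <B|soiled|clean>
t=5 Right ⇒ <B|soiled|clean>
t=6 Right ⇒ <B|soiled|clean>

<B|soiled|clean>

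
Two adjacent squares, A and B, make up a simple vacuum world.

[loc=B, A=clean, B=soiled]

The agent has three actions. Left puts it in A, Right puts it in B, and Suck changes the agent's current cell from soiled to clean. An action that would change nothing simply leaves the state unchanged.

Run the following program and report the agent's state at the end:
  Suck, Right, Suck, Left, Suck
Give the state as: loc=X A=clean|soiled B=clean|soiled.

t=1 Suck ⇒ loc=B A=clean B=clean
t=2 Right ⇒ loc=B A=clean B=clean
t=3 Suck ⇒ loc=B A=clean B=clean
t=4 Left ⇒ loc=A A=clean B=clean
t=5 Suck ⇒ loc=A A=clean B=clean

loc=A A=clean B=clean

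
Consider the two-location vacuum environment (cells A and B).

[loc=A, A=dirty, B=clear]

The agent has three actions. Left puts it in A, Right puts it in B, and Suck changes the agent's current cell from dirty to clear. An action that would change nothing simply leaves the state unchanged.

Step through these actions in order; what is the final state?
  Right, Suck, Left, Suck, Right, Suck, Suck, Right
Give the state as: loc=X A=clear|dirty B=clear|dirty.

loc=B A=clear B=clear

t=1 Right ⇒ loc=B A=dirty B=clear
t=2 Suck ⇒ loc=B A=dirty B=clear
t=3 Left ⇒ loc=A A=dirty B=clear
t=4 Suck ⇒ loc=A A=clear B=clear
t=5 Right ⇒ loc=B A=clear B=clear
t=6 Suck ⇒ loc=B A=clear B=clear
t=7 Suck ⇒ loc=B A=clear B=clear
t=8 Right ⇒ loc=B A=clear B=clear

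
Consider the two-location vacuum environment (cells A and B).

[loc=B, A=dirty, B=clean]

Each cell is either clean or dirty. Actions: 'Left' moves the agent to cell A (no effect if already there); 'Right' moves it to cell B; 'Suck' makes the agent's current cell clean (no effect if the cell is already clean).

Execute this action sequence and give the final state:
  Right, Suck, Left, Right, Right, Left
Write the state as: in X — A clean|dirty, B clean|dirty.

in A — A dirty, B clean

1. Right → in B — A dirty, B clean
2. Suck → in B — A dirty, B clean
3. Left → in A — A dirty, B clean
4. Right → in B — A dirty, B clean
5. Right → in B — A dirty, B clean
6. Left → in A — A dirty, B clean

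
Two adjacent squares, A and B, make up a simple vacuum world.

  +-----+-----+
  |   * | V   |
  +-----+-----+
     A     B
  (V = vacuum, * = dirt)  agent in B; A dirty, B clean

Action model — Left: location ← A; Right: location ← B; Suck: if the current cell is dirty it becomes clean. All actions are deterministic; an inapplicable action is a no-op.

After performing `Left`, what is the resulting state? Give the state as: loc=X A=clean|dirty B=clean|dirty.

start: loc=B A=dirty B=clean
Left (#1): loc=A A=dirty B=clean

loc=A A=dirty B=clean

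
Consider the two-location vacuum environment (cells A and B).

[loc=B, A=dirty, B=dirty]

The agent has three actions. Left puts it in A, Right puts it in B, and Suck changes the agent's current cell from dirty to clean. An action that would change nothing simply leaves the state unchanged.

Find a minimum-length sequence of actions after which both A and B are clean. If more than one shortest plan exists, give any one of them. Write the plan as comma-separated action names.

step 1/3 (Suck): in B — A dirty, B clean
step 2/3 (Left): in A — A dirty, B clean
step 3/3 (Suck): in A — A clean, B clean
min 3: Suck B + move + Suck A

Suck, Left, Suck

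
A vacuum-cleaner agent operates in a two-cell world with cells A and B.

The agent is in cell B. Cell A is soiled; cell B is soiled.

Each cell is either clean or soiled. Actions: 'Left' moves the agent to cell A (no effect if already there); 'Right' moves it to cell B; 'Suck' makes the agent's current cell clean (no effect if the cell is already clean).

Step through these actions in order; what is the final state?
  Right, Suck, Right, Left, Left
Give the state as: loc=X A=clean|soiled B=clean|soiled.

loc=A A=soiled B=clean

1) do Right; now loc=B A=soiled B=soiled
2) do Suck; now loc=B A=soiled B=clean
3) do Right; now loc=B A=soiled B=clean
4) do Left; now loc=A A=soiled B=clean
5) do Left; now loc=A A=soiled B=clean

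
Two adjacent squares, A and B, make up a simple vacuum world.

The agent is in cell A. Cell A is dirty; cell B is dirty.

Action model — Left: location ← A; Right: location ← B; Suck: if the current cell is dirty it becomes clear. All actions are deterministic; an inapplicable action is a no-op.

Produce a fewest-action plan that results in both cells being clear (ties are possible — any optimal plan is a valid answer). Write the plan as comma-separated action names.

step 1/3 (Suck): (A; A:clear, B:dirty)
step 2/3 (Right): (B; A:clear, B:dirty)
step 3/3 (Suck): (B; A:clear, B:clear)
min 3: Suck A + move + Suck B

Suck, Right, Suck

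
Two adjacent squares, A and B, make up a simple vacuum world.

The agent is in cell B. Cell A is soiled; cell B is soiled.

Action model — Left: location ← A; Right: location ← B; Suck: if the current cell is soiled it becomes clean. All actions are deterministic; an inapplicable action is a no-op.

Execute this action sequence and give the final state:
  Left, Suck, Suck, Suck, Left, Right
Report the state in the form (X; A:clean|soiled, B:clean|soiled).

step 1/6 (Left): (A; A:soiled, B:soiled)
step 2/6 (Suck): (A; A:clean, B:soiled)
step 3/6 (Suck): (A; A:clean, B:soiled)
step 4/6 (Suck): (A; A:clean, B:soiled)
step 5/6 (Left): (A; A:clean, B:soiled)
step 6/6 (Right): (B; A:clean, B:soiled)

(B; A:clean, B:soiled)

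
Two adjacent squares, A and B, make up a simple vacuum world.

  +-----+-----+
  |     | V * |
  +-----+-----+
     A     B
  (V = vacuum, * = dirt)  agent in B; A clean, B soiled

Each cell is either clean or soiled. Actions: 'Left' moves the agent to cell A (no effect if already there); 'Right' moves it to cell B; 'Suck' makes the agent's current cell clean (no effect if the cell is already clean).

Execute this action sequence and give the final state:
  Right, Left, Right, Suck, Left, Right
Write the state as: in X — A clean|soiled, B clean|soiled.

in B — A clean, B clean

step 1/6 (Right): in B — A clean, B soiled
step 2/6 (Left): in A — A clean, B soiled
step 3/6 (Right): in B — A clean, B soiled
step 4/6 (Suck): in B — A clean, B clean
step 5/6 (Left): in A — A clean, B clean
step 6/6 (Right): in B — A clean, B clean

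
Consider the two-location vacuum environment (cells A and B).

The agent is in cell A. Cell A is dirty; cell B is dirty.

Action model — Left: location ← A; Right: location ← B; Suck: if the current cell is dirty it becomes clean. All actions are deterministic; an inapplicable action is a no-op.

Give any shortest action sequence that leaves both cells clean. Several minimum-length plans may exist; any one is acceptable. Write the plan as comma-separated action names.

Suck, Right, Suck

Suck (#1): (A; A:clean, B:dirty)
Right (#2): (B; A:clean, B:dirty)
Suck (#3): (B; A:clean, B:clean)
min 3: Suck A + move + Suck B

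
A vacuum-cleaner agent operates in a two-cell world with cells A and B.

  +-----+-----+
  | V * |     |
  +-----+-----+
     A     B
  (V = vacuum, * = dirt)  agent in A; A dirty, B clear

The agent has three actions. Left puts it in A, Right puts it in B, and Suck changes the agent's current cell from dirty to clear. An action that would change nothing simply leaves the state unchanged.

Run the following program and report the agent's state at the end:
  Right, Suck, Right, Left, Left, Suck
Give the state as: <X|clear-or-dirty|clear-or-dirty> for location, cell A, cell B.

t=1 Right ⇒ <B|dirty|clear>
t=2 Suck ⇒ <B|dirty|clear>
t=3 Right ⇒ <B|dirty|clear>
t=4 Left ⇒ <A|dirty|clear>
t=5 Left ⇒ <A|dirty|clear>
t=6 Suck ⇒ <A|clear|clear>

<A|clear|clear>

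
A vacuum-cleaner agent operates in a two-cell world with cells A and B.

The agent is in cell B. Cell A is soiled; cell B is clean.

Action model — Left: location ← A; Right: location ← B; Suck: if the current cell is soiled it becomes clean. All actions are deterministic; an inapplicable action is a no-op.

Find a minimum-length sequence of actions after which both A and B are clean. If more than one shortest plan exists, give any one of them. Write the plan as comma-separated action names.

1. Left → in A — A soiled, B clean
2. Suck → in A — A clean, B clean
min 2: go A then Suck

Left, Suck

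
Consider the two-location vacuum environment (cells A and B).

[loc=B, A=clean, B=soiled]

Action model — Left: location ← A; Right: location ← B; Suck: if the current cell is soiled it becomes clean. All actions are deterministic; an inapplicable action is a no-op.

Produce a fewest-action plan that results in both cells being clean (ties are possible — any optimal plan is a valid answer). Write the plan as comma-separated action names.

Suck

[1] after Suck: <B|clean|clean>
min 1: B is soiled, one Suck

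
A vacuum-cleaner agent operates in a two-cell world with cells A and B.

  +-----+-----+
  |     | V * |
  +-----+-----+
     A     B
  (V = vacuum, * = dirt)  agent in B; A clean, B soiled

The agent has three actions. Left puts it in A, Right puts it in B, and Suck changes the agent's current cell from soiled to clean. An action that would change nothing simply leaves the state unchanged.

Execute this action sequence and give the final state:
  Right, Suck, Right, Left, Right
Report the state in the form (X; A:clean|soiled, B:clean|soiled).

t=1 Right ⇒ (B; A:clean, B:soiled)
t=2 Suck ⇒ (B; A:clean, B:clean)
t=3 Right ⇒ (B; A:clean, B:clean)
t=4 Left ⇒ (A; A:clean, B:clean)
t=5 Right ⇒ (B; A:clean, B:clean)

(B; A:clean, B:clean)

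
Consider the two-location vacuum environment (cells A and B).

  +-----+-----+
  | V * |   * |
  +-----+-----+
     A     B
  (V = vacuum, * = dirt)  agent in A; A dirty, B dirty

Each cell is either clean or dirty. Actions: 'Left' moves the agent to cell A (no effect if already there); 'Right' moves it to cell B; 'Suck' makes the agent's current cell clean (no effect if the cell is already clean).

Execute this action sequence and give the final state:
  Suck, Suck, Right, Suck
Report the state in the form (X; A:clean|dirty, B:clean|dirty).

(B; A:clean, B:clean)

[1] after Suck: (A; A:clean, B:dirty)
[2] after Suck: (A; A:clean, B:dirty)
[3] after Right: (B; A:clean, B:dirty)
[4] after Suck: (B; A:clean, B:clean)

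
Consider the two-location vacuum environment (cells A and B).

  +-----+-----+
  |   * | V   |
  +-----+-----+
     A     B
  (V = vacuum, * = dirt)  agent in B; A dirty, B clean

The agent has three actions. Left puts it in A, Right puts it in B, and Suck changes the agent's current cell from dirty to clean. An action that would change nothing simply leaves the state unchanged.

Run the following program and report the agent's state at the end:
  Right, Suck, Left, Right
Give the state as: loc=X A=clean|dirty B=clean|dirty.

loc=B A=dirty B=clean

t=1 Right ⇒ loc=B A=dirty B=clean
t=2 Suck ⇒ loc=B A=dirty B=clean
t=3 Left ⇒ loc=A A=dirty B=clean
t=4 Right ⇒ loc=B A=dirty B=clean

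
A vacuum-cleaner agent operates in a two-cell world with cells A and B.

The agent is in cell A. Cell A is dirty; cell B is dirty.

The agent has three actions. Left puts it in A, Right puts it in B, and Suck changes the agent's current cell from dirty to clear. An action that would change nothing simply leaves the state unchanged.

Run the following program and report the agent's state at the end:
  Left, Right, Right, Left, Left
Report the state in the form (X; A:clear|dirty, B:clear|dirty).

(A; A:dirty, B:dirty)

Left (#1): (A; A:dirty, B:dirty)
Right (#2): (B; A:dirty, B:dirty)
Right (#3): (B; A:dirty, B:dirty)
Left (#4): (A; A:dirty, B:dirty)
Left (#5): (A; A:dirty, B:dirty)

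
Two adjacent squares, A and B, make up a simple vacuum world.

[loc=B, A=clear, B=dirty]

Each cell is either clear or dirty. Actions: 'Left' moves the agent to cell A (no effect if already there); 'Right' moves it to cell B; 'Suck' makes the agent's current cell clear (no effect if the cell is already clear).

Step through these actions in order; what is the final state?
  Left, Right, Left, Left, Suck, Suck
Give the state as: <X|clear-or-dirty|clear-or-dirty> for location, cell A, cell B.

<A|clear|dirty>

1. Left → <A|clear|dirty>
2. Right → <B|clear|dirty>
3. Left → <A|clear|dirty>
4. Left → <A|clear|dirty>
5. Suck → <A|clear|dirty>
6. Suck → <A|clear|dirty>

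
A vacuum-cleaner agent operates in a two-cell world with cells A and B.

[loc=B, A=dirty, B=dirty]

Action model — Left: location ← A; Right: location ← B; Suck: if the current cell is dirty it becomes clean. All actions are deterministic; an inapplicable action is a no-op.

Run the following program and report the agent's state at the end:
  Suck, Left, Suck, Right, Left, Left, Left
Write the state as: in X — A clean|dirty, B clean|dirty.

[1] after Suck: in B — A dirty, B clean
[2] after Left: in A — A dirty, B clean
[3] after Suck: in A — A clean, B clean
[4] after Right: in B — A clean, B clean
[5] after Left: in A — A clean, B clean
[6] after Left: in A — A clean, B clean
[7] after Left: in A — A clean, B clean

in A — A clean, B clean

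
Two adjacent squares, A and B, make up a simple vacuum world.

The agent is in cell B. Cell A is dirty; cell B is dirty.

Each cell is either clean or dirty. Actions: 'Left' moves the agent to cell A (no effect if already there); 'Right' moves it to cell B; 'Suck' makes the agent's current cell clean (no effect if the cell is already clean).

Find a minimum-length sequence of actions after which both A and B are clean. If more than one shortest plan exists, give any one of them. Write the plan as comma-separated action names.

Suck, Left, Suck

1. Suck → in B — A dirty, B clean
2. Left → in A — A dirty, B clean
3. Suck → in A — A clean, B clean
min 3: Suck B + move + Suck A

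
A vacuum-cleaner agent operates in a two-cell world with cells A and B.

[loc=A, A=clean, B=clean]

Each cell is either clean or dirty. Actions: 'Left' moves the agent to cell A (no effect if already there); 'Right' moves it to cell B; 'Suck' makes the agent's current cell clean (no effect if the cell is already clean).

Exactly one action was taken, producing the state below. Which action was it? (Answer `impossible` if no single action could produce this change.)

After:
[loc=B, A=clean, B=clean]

Right

try  Left: (A; A:clean, B:clean)
try Right: (B; A:clean, B:clean)  ← match
try  Suck: (A; A:clean, B:clean)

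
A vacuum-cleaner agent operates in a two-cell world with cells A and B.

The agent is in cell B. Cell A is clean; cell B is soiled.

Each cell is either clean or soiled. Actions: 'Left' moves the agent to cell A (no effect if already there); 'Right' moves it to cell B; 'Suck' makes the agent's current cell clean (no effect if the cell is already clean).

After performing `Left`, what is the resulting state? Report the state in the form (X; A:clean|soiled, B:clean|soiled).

start: (B; A:clean, B:soiled)
step 1/1 (Left): (A; A:clean, B:soiled)

(A; A:clean, B:soiled)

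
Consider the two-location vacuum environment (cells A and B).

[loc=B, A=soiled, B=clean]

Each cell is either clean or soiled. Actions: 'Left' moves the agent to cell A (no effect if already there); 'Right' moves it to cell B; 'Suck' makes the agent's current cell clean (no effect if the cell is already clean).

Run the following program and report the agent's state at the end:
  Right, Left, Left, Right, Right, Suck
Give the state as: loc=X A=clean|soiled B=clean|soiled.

loc=B A=soiled B=clean

t=1 Right ⇒ loc=B A=soiled B=clean
t=2 Left ⇒ loc=A A=soiled B=clean
t=3 Left ⇒ loc=A A=soiled B=clean
t=4 Right ⇒ loc=B A=soiled B=clean
t=5 Right ⇒ loc=B A=soiled B=clean
t=6 Suck ⇒ loc=B A=soiled B=clean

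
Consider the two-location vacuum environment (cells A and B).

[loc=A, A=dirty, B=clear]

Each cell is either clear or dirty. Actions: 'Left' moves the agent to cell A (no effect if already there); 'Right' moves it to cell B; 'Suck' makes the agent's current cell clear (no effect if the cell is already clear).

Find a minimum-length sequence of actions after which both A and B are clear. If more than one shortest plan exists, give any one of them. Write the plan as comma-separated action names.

Suck

step 1/1 (Suck): <A|clear|clear>
min 1: A is dirty, one Suck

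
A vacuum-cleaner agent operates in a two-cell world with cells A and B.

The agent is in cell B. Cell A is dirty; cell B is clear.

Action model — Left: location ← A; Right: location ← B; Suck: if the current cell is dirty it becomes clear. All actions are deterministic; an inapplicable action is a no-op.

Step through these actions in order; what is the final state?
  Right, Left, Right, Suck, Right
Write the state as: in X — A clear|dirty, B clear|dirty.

1. Right → in B — A dirty, B clear
2. Left → in A — A dirty, B clear
3. Right → in B — A dirty, B clear
4. Suck → in B — A dirty, B clear
5. Right → in B — A dirty, B clear

in B — A dirty, B clear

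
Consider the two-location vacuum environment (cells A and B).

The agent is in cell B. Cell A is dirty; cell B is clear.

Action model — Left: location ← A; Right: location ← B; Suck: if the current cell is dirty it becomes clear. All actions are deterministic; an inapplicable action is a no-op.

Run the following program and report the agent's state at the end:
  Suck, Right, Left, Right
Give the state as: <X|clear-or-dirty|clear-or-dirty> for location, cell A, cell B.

<B|dirty|clear>

1. Suck → <B|dirty|clear>
2. Right → <B|dirty|clear>
3. Left → <A|dirty|clear>
4. Right → <B|dirty|clear>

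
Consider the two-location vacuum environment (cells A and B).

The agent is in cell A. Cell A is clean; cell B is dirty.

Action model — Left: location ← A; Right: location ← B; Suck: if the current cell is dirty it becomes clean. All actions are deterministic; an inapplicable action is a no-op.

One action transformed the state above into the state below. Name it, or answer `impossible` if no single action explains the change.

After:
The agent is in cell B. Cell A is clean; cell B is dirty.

try  Left: in A — A clean, B dirty
try Right: in B — A clean, B dirty  ← match
try  Suck: in A — A clean, B dirty

Right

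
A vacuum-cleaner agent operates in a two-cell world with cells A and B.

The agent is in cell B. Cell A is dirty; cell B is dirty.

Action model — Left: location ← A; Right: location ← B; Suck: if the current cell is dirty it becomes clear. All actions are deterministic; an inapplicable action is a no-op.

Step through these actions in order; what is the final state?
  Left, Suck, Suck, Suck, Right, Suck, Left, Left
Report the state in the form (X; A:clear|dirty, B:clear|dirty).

(A; A:clear, B:clear)

1. Left → (A; A:dirty, B:dirty)
2. Suck → (A; A:clear, B:dirty)
3. Suck → (A; A:clear, B:dirty)
4. Suck → (A; A:clear, B:dirty)
5. Right → (B; A:clear, B:dirty)
6. Suck → (B; A:clear, B:clear)
7. Left → (A; A:clear, B:clear)
8. Left → (A; A:clear, B:clear)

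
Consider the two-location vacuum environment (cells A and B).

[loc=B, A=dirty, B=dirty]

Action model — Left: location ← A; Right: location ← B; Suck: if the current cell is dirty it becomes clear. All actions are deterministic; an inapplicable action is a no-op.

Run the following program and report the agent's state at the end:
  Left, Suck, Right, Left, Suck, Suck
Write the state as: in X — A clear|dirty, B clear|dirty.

step 1/6 (Left): in A — A dirty, B dirty
step 2/6 (Suck): in A — A clear, B dirty
step 3/6 (Right): in B — A clear, B dirty
step 4/6 (Left): in A — A clear, B dirty
step 5/6 (Suck): in A — A clear, B dirty
step 6/6 (Suck): in A — A clear, B dirty

in A — A clear, B dirty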